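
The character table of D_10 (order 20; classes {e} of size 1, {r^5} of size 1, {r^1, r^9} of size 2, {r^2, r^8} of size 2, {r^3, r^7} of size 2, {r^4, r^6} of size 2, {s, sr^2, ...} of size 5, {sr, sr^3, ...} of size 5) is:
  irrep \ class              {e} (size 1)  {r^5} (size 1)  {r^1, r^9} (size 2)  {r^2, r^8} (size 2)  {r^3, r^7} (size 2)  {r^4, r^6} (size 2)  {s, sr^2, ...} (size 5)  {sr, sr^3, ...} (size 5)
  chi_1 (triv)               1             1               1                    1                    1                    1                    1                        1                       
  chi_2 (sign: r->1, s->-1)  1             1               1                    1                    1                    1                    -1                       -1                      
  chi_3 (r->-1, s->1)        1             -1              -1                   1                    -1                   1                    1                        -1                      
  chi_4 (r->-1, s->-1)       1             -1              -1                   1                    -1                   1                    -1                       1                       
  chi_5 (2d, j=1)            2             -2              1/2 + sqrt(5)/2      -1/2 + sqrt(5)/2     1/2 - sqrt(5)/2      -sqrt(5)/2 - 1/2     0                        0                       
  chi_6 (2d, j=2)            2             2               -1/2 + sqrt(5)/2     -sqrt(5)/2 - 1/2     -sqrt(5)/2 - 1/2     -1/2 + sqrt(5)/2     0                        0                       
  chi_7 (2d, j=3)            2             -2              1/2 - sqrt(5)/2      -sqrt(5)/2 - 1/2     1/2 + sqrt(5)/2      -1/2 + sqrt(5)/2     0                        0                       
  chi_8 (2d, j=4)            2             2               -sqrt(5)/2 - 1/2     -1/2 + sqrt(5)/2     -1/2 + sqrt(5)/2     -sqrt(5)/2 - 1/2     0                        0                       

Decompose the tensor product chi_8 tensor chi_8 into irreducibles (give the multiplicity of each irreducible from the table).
chi_8 tensor chi_8 = chi_1 + chi_2 + chi_6 (all other irreducibles have multiplicity 0).

Justification: The character of a tensor product is the pointwise product (chi_8 * chi_8)(C) = chi_8(C) * chi_8(C):
  {e}: (2)*(2), {r^5}: (2)*(2), {r^1, r^9}: (-sqrt(5)/2 - 1/2)*(-sqrt(5)/2 - 1/2), {r^2, r^8}: (-1/2 + sqrt(5)/2)*(-1/2 + sqrt(5)/2), {r^3, r^7}: (-1/2 + sqrt(5)/2)*(-1/2 + sqrt(5)/2), {r^4, r^6}: (-sqrt(5)/2 - 1/2)*(-sqrt(5)/2 - 1/2), {s, sr^2, ...}: (0)*(0), {sr, sr^3, ...}: (0)*(0)
so (chi_8 * chi_8) takes values
  {e} -> 4, {r^5} -> 4, {r^1, r^9} -> sqrt(5)/2 + 3/2, {r^2, r^8} -> 3/2 - sqrt(5)/2, {r^3, r^7} -> 3/2 - sqrt(5)/2, {r^4, r^6} -> sqrt(5)/2 + 3/2, {s, sr^2, ...} -> 0, {sr, sr^3, ...} -> 0.
Now take the inner product of this character with each irreducible chi from the table, <chi_8*chi_8, chi> = (1/20) sum_C |C| (chi_8*chi_8)(C) conj(chi(C)):
  <chi_8*chi_8, chi_1> = (1/20)[1*(4)*conj(1) + 1*(4)*conj(1) + 2*(sqrt(5)/2 + 3/2)*conj(1) + 2*(3/2 - sqrt(5)/2)*conj(1) + 2*(3/2 - sqrt(5)/2)*conj(1) + 2*(sqrt(5)/2 + 3/2)*conj(1) + 5*(0)*conj(1) + 5*(0)*conj(1)]
      = (1/20)[(4) + (4) + (sqrt(5) + 3) + (3 - sqrt(5)) + (3 - sqrt(5)) + (sqrt(5) + 3) + (0) + (0)] = 20/20 = 1
  <chi_8*chi_8, chi_2> = (1/20)[1*(4)*conj(1) + 1*(4)*conj(1) + 2*(sqrt(5)/2 + 3/2)*conj(1) + 2*(3/2 - sqrt(5)/2)*conj(1) + 2*(3/2 - sqrt(5)/2)*conj(1) + 2*(sqrt(5)/2 + 3/2)*conj(1) + 5*(0)*conj(-1) + 5*(0)*conj(-1)]
      = (1/20)[(4) + (4) + (sqrt(5) + 3) + (3 - sqrt(5)) + (3 - sqrt(5)) + (sqrt(5) + 3) + (0) + (0)] = 20/20 = 1
  <chi_8*chi_8, chi_3> = (1/20)[1*(4)*conj(1) + 1*(4)*conj(-1) + 2*(sqrt(5)/2 + 3/2)*conj(-1) + 2*(3/2 - sqrt(5)/2)*conj(1) + 2*(3/2 - sqrt(5)/2)*conj(-1) + 2*(sqrt(5)/2 + 3/2)*conj(1) + 5*(0)*conj(1) + 5*(0)*conj(-1)]
      = (1/20)[(4) + (-4) + (-3 - sqrt(5)) + (3 - sqrt(5)) + (-3 + sqrt(5)) + (sqrt(5) + 3) + (0) + (0)] = 0/20 = 0
  <chi_8*chi_8, chi_4> = (1/20)[1*(4)*conj(1) + 1*(4)*conj(-1) + 2*(sqrt(5)/2 + 3/2)*conj(-1) + 2*(3/2 - sqrt(5)/2)*conj(1) + 2*(3/2 - sqrt(5)/2)*conj(-1) + 2*(sqrt(5)/2 + 3/2)*conj(1) + 5*(0)*conj(-1) + 5*(0)*conj(1)]
      = (1/20)[(4) + (-4) + (-3 - sqrt(5)) + (3 - sqrt(5)) + (-3 + sqrt(5)) + (sqrt(5) + 3) + (0) + (0)] = 0/20 = 0
  <chi_8*chi_8, chi_5> = (1/20)[1*(4)*conj(2) + 1*(4)*conj(-2) + 2*(sqrt(5)/2 + 3/2)*conj(1/2 + sqrt(5)/2) + 2*(3/2 - sqrt(5)/2)*conj(-1/2 + sqrt(5)/2) + 2*(3/2 - sqrt(5)/2)*conj(1/2 - sqrt(5)/2) + 2*(sqrt(5)/2 + 3/2)*conj(-sqrt(5)/2 - 1/2) + 5*(0)*conj(0) + 5*(0)*conj(0)]
      = (1/20)[(8) + (-8) + (4 + 2*sqrt(5)) + (-4 + 2*sqrt(5)) + (4 - 2*sqrt(5)) + (-2*sqrt(5) - 4) + (0) + (0)] = 0/20 = 0
  <chi_8*chi_8, chi_6> = (1/20)[1*(4)*conj(2) + 1*(4)*conj(2) + 2*(sqrt(5)/2 + 3/2)*conj(-1/2 + sqrt(5)/2) + 2*(3/2 - sqrt(5)/2)*conj(-sqrt(5)/2 - 1/2) + 2*(3/2 - sqrt(5)/2)*conj(-sqrt(5)/2 - 1/2) + 2*(sqrt(5)/2 + 3/2)*conj(-1/2 + sqrt(5)/2) + 5*(0)*conj(0) + 5*(0)*conj(0)]
      = (1/20)[(8) + (8) + (1 + sqrt(5)) + (1 - sqrt(5)) + (1 - sqrt(5)) + (1 + sqrt(5)) + (0) + (0)] = 20/20 = 1
  <chi_8*chi_8, chi_7> = (1/20)[1*(4)*conj(2) + 1*(4)*conj(-2) + 2*(sqrt(5)/2 + 3/2)*conj(1/2 - sqrt(5)/2) + 2*(3/2 - sqrt(5)/2)*conj(-sqrt(5)/2 - 1/2) + 2*(3/2 - sqrt(5)/2)*conj(1/2 + sqrt(5)/2) + 2*(sqrt(5)/2 + 3/2)*conj(-1/2 + sqrt(5)/2) + 5*(0)*conj(0) + 5*(0)*conj(0)]
      = (1/20)[(8) + (-8) + (-sqrt(5) - 1) + (1 - sqrt(5)) + (-1 + sqrt(5)) + (1 + sqrt(5)) + (0) + (0)] = 0/20 = 0
  <chi_8*chi_8, chi_8> = (1/20)[1*(4)*conj(2) + 1*(4)*conj(2) + 2*(sqrt(5)/2 + 3/2)*conj(-sqrt(5)/2 - 1/2) + 2*(3/2 - sqrt(5)/2)*conj(-1/2 + sqrt(5)/2) + 2*(3/2 - sqrt(5)/2)*conj(-1/2 + sqrt(5)/2) + 2*(sqrt(5)/2 + 3/2)*conj(-sqrt(5)/2 - 1/2) + 5*(0)*conj(0) + 5*(0)*conj(0)]
      = (1/20)[(8) + (8) + (-2*sqrt(5) - 4) + (-4 + 2*sqrt(5)) + (-4 + 2*sqrt(5)) + (-2*sqrt(5) - 4) + (0) + (0)] = 0/20 = 0
Hence the multiplicities are chi_1: 1, chi_2: 1, chi_6: 1. Dimension check: dim(chi_8)*dim(chi_8) = 2*2 = 4 and sum (mult * dim) = 1*1 + 1*1 + 1*2 = 4.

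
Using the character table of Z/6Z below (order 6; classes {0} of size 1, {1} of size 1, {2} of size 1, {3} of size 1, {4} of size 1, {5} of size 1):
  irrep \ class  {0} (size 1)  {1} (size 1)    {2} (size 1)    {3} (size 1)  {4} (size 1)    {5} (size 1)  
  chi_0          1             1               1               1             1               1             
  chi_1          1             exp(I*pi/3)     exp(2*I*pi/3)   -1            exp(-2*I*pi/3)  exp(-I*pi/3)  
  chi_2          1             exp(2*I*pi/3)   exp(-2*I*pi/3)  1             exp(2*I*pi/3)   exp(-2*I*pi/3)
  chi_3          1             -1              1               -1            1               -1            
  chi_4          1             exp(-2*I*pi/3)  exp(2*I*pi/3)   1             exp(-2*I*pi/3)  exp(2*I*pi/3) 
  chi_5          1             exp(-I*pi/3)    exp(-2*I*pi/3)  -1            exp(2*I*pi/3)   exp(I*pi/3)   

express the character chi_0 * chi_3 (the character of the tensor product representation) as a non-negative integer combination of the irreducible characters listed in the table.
chi_0 tensor chi_3 = chi_3 (all other irreducibles have multiplicity 0).

Why: The character of a tensor product is the pointwise product (chi_0 * chi_3)(C) = chi_0(C) * chi_3(C):
  {0}: (1)*(1), {1}: (1)*(-1), {2}: (1)*(1), {3}: (1)*(-1), {4}: (1)*(1), {5}: (1)*(-1)
so (chi_0 * chi_3) takes values
  {0} -> 1, {1} -> -1, {2} -> 1, {3} -> -1, {4} -> 1, {5} -> -1.
Now take the inner product of this character with each irreducible chi from the table, <chi_0*chi_3, chi> = (1/6) sum_C |C| (chi_0*chi_3)(C) conj(chi(C)):
  <chi_0*chi_3, chi_0> = (1/6)[1*(1)*conj(1) + 1*(-1)*conj(1) + 1*(1)*conj(1) + 1*(-1)*conj(1) + 1*(1)*conj(1) + 1*(-1)*conj(1)]
      = (1/6)[(1) + (-1) + (1) + (-1) + (1) + (-1)] = 0/6 = 0
  <chi_0*chi_3, chi_1> = (1/6)[1*(1)*conj(1) + 1*(-1)*conj(exp(I*pi/3)) + 1*(1)*conj(exp(2*I*pi/3)) + 1*(-1)*conj(-1) + 1*(1)*conj(exp(-2*I*pi/3)) + 1*(-1)*conj(exp(-I*pi/3))]
      = (1/6)[(1) + (-exp(-I*pi/3)) + (exp(-2*I*pi/3)) + (1) + (exp(2*I*pi/3)) + (-exp(I*pi/3))] = 0/6 = 0
  <chi_0*chi_3, chi_2> = (1/6)[1*(1)*conj(1) + 1*(-1)*conj(exp(2*I*pi/3)) + 1*(1)*conj(exp(-2*I*pi/3)) + 1*(-1)*conj(1) + 1*(1)*conj(exp(2*I*pi/3)) + 1*(-1)*conj(exp(-2*I*pi/3))]
      = (1/6)[(1) + (-exp(-2*I*pi/3)) + (exp(2*I*pi/3)) + (-1) + (exp(-2*I*pi/3)) + (-exp(2*I*pi/3))] = 0/6 = 0
  <chi_0*chi_3, chi_3> = (1/6)[1*(1)*conj(1) + 1*(-1)*conj(-1) + 1*(1)*conj(1) + 1*(-1)*conj(-1) + 1*(1)*conj(1) + 1*(-1)*conj(-1)]
      = (1/6)[(1) + (1) + (1) + (1) + (1) + (1)] = 6/6 = 1
  <chi_0*chi_3, chi_4> = (1/6)[1*(1)*conj(1) + 1*(-1)*conj(exp(-2*I*pi/3)) + 1*(1)*conj(exp(2*I*pi/3)) + 1*(-1)*conj(1) + 1*(1)*conj(exp(-2*I*pi/3)) + 1*(-1)*conj(exp(2*I*pi/3))]
      = (1/6)[(1) + (-exp(2*I*pi/3)) + (exp(-2*I*pi/3)) + (-1) + (exp(2*I*pi/3)) + (-exp(-2*I*pi/3))] = 0/6 = 0
  <chi_0*chi_3, chi_5> = (1/6)[1*(1)*conj(1) + 1*(-1)*conj(exp(-I*pi/3)) + 1*(1)*conj(exp(-2*I*pi/3)) + 1*(-1)*conj(-1) + 1*(1)*conj(exp(2*I*pi/3)) + 1*(-1)*conj(exp(I*pi/3))]
      = (1/6)[(1) + (-exp(I*pi/3)) + (exp(2*I*pi/3)) + (1) + (exp(-2*I*pi/3)) + (-exp(-I*pi/3))] = 0/6 = 0
(Exp terms are combined using exp(i*s)*conj(exp(i*t)) = exp(i*(s-t)), and sums of them are collapsed using the identity that for every m > 1 the m distinct m-th roots of unity sum to 0, e.g. 1 + exp(2*I*pi/3) + exp(-2*I*pi/3) = 0.)
Hence the multiplicities are chi_3: 1. Dimension check: dim(chi_0)*dim(chi_3) = 1*1 = 1 and sum (mult * dim) = 1*1 = 1.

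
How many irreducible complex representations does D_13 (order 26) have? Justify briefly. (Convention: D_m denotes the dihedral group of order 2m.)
8

Working: The number of irreducible complex representations of a finite group equals its number of conjugacy classes. D_13 has 8 conjugacy classes ((n+3)/2 for n odd), so D_13 (order 26) has exactly 8 irreducible complex representations.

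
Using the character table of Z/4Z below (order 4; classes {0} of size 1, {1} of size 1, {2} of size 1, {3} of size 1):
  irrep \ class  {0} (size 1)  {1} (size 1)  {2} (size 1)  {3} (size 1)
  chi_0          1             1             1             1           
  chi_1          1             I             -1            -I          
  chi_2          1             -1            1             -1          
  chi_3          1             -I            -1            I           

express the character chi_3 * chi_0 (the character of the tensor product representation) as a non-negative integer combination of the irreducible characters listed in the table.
chi_3 tensor chi_0 = chi_3 (all other irreducibles have multiplicity 0).

Justification: The character of a tensor product is the pointwise product (chi_3 * chi_0)(C) = chi_3(C) * chi_0(C):
  {0}: (1)*(1), {1}: (-I)*(1), {2}: (-1)*(1), {3}: (I)*(1)
so (chi_3 * chi_0) takes values
  {0} -> 1, {1} -> -I, {2} -> -1, {3} -> I.
Now take the inner product of this character with each irreducible chi from the table, <chi_3*chi_0, chi> = (1/4) sum_C |C| (chi_3*chi_0)(C) conj(chi(C)):
  <chi_3*chi_0, chi_0> = (1/4)[1*(1)*conj(1) + 1*(-I)*conj(1) + 1*(-1)*conj(1) + 1*(I)*conj(1)]
      = (1/4)[(1) + (-I) + (-1) + (I)] = 0/4 = 0
  <chi_3*chi_0, chi_1> = (1/4)[1*(1)*conj(1) + 1*(-I)*conj(I) + 1*(-1)*conj(-1) + 1*(I)*conj(-I)]
      = (1/4)[(1) + (-1) + (1) + (-1)] = 0/4 = 0
  <chi_3*chi_0, chi_2> = (1/4)[1*(1)*conj(1) + 1*(-I)*conj(-1) + 1*(-1)*conj(1) + 1*(I)*conj(-1)]
      = (1/4)[(1) + (I) + (-1) + (-I)] = 0/4 = 0
  <chi_3*chi_0, chi_3> = (1/4)[1*(1)*conj(1) + 1*(-I)*conj(-I) + 1*(-1)*conj(-1) + 1*(I)*conj(I)]
      = (1/4)[(1) + (1) + (1) + (1)] = 4/4 = 1
(Exp terms are combined using exp(i*s)*conj(exp(i*t)) = exp(i*(s-t)), and sums of them are collapsed using the identity that for every m > 1 the m distinct m-th roots of unity sum to 0, e.g. 1 + exp(2*I*pi/3) + exp(-2*I*pi/3) = 0.)
Hence the multiplicities are chi_3: 1. Dimension check: dim(chi_3)*dim(chi_0) = 1*1 = 1 and sum (mult * dim) = 1*1 = 1.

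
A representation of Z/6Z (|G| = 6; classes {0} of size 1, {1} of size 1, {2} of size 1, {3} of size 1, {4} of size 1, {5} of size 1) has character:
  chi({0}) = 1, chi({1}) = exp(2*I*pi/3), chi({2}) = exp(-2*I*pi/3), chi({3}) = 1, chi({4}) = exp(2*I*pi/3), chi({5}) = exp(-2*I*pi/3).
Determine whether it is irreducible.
Irreducible: <chi, chi> = 1.

Argument: <chi, chi> = (1/|G|) sum_C |C| * |chi(C)|^2 = (1/6)[1*|1|^2 + 1*|exp(2*I*pi/3)|^2 + 1*|exp(-2*I*pi/3)|^2 + 1*|1|^2 + 1*|exp(2*I*pi/3)|^2 + 1*|exp(-2*I*pi/3)|^2]
  = (1/6)[(1) + (1) + (1) + (1) + (1) + (1)] = 6/6 = 1.
(Exp terms are combined using exp(i*s)*conj(exp(i*t)) = exp(i*(s-t)), and sums of them are collapsed using the identity that for every m > 1 the m distinct m-th roots of unity sum to 0, e.g. 1 + exp(2*I*pi/3) + exp(-2*I*pi/3) = 0.)
A character is irreducible iff <chi, chi> = 1, so this representation is irreducible.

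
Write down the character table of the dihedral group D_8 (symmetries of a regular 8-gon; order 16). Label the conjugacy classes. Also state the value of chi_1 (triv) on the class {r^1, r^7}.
Conjugacy classes: {e} of size 1, {r^4} of size 1, {r^1, r^7} of size 2, {r^2, r^6} of size 2, {r^3, r^5} of size 2, {s, sr^2, ...} of size 4, {sr, sr^3, ...} of size 4.
Character table:
  irrep \ class              {e} (size 1)  {r^4} (size 1)  {r^1, r^7} (size 2)  {r^2, r^6} (size 2)  {r^3, r^5} (size 2)  {s, sr^2, ...} (size 4)  {sr, sr^3, ...} (size 4)
  chi_1 (triv)               1             1               1                    1                    1                    1                        1                       
  chi_2 (sign: r->1, s->-1)  1             1               1                    1                    1                    -1                       -1                      
  chi_3 (r->-1, s->1)        1             1               -1                   1                    -1                   1                        -1                      
  chi_4 (r->-1, s->-1)       1             1               -1                   1                    -1                   -1                       1                       
  chi_5 (2d, j=1)            2             -2              sqrt(2)              0                    -sqrt(2)             0                        0                       
  chi_6 (2d, j=2)            2             2               0                    -2                   0                    0                        0                       
  chi_7 (2d, j=3)            2             -2              -sqrt(2)             0                    sqrt(2)              0                        0                       

Spot check: chi_1 (triv) on {r^1, r^7} = 1.

Reasoning: D_8 has order 2*8 = 16 with 7 conjugacy classes, hence 7 irreducibles. Sum of squared dims 1 + 1 + 1 + 1 + 4 + 4 + 4 = 16 = |G|. Linear characters come from the abelianisation; the 2-dimensional irreps have character r^k -> 2*cos(2*pi*j*k/8), reflections -> 0.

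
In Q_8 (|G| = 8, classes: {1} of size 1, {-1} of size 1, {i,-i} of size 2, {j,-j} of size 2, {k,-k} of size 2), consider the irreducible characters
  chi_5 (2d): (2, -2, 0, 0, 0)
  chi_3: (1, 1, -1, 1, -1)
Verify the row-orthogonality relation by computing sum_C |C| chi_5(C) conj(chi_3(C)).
Sum = 0; so <chi_5, chi_3> = 0 (distinct irreducibles are orthogonal).

Working: Compute term by term over conjugacy classes (|C| * chi_5(C) * conj(chi_3(C))):
  1*(2)*conj(1) + 1*(-2)*conj(1) + 2*(0)*conj(-1) + 2*(0)*conj(1) + 2*(0)*conj(-1)
  = (2) + (-2) + (0) + (0) + (0)
  = 0.
Dividing by |G| = 8 gives 0/8 = 0, matching the row-orthogonality relation <chi_5, chi_3> = [chi_5 = chi_3].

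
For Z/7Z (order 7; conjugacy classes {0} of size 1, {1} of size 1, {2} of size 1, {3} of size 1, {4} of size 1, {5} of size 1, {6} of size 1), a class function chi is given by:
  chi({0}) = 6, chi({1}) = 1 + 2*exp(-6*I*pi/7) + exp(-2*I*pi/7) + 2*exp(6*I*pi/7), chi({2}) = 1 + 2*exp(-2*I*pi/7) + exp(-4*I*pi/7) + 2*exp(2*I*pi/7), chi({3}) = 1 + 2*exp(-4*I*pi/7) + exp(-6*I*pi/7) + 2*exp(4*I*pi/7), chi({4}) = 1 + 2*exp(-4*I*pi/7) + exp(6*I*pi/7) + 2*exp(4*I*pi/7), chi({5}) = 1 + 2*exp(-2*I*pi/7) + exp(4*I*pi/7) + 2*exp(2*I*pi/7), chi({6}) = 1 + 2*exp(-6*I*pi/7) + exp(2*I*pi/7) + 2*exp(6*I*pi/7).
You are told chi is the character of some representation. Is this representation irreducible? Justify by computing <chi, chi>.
Not irreducible (reducible): <chi, chi> = 10 > 1.

Working: <chi, chi> = (1/|G|) sum_C |C| * |chi(C)|^2 = (1/7)[1*|6|^2 + 1*|1 + 2*exp(-6*I*pi/7) + exp(-2*I*pi/7) + 2*exp(6*I*pi/7)|^2 + 1*|1 + 2*exp(-2*I*pi/7) + exp(-4*I*pi/7) + 2*exp(2*I*pi/7)|^2 + 1*|1 + 2*exp(-4*I*pi/7) + exp(-6*I*pi/7) + 2*exp(4*I*pi/7)|^2 + 1*|1 + 2*exp(-4*I*pi/7) + exp(6*I*pi/7) + 2*exp(4*I*pi/7)|^2 + 1*|1 + 2*exp(-2*I*pi/7) + exp(4*I*pi/7) + 2*exp(2*I*pi/7)|^2 + 1*|1 + 2*exp(-6*I*pi/7) + exp(2*I*pi/7) + 2*exp(6*I*pi/7)|^2]
  = (1/7)[(36) + (10 + 5*exp(-2*I*pi/7) + 6*exp(-6*I*pi/7) + 2*exp(-4*I*pi/7) + 2*exp(4*I*pi/7) + 6*exp(6*I*pi/7) + 5*exp(2*I*pi/7)) + (10 + 5*exp(-4*I*pi/7) + 6*exp(-2*I*pi/7) + 2*exp(-6*I*pi/7) + 2*exp(6*I*pi/7) + 6*exp(2*I*pi/7) + 5*exp(4*I*pi/7)) + (10 + 6*exp(-4*I*pi/7) + 5*exp(-6*I*pi/7) + 2*exp(-2*I*pi/7) + 2*exp(2*I*pi/7) + 5*exp(6*I*pi/7) + 6*exp(4*I*pi/7)) + (10 + 6*exp(-4*I*pi/7) + 5*exp(-6*I*pi/7) + 2*exp(-2*I*pi/7) + 2*exp(2*I*pi/7) + 5*exp(6*I*pi/7) + 6*exp(4*I*pi/7)) + (10 + 5*exp(-4*I*pi/7) + 6*exp(-2*I*pi/7) + 2*exp(-6*I*pi/7) + 2*exp(6*I*pi/7) + 6*exp(2*I*pi/7) + 5*exp(4*I*pi/7)) + (10 + 5*exp(-2*I*pi/7) + 6*exp(-6*I*pi/7) + 2*exp(-4*I*pi/7) + 2*exp(4*I*pi/7) + 6*exp(6*I*pi/7) + 5*exp(2*I*pi/7))] = 70/7 = 10.
(Exp terms are combined using exp(i*s)*conj(exp(i*t)) = exp(i*(s-t)), and sums of them are collapsed using the identity that for every m > 1 the m distinct m-th roots of unity sum to 0, e.g. 1 + exp(2*I*pi/3) + exp(-2*I*pi/3) = 0.)
A character is irreducible iff <chi, chi> = 1, so this representation is reducible.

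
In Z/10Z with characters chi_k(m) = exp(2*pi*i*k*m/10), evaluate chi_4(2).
chi_4(2) = zeta_10^8 = exp(-2*I*pi/5)

Working: chi_4(2) = zeta_10^(4*2) = zeta_10^8. Since zeta_10^10 = 1, this equals zeta_10^8 = exp(2*pi*i*8/10) = exp(-2*I*pi/5).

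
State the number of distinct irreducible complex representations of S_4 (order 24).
5

Reasoning: The number of irreducible complex representations of a finite group equals its number of conjugacy classes. Conjugacy classes in S_4 correspond to cycle types, i.e. partitions of 4; there are p(4) = 5 of them, so S_4 (order 24) has exactly 5 irreducible complex representations.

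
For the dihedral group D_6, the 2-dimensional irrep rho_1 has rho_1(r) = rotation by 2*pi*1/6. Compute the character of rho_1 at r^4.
chi_{rho_1}(r^4) = 2*cos(2*pi*1*4/6) = -1

Explanation: rho_1(r^4) is rotation by angle 2*pi*1*4/6, whose trace is 2*cos(2*pi*1*4/6) = -1.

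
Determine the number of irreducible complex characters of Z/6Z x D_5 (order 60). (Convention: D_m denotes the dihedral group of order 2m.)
24

Reasoning: The number of irreducible complex representations of a finite group equals its number of conjugacy classes. For a direct product, #classes(G x H) = #classes(G) * #classes(H). Z/6Z has 6 classes (abelian), D_5 has 4 classes, so 6 * 4 = 24, so Z/6Z x D_5 (order 60) has exactly 24 irreducible complex representations.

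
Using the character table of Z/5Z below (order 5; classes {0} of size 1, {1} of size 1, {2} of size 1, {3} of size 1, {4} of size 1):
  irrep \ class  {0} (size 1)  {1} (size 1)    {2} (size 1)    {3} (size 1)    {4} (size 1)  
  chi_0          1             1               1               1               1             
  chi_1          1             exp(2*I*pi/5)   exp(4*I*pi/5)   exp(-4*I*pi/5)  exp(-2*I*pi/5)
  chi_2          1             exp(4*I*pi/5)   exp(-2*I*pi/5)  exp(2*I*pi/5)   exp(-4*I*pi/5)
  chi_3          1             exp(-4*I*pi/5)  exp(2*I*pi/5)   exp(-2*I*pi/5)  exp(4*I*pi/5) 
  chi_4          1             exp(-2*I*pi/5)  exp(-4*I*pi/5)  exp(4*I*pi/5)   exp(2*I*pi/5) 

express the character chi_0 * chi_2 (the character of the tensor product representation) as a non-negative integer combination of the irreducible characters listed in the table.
chi_0 tensor chi_2 = chi_2 (all other irreducibles have multiplicity 0).

Solution. The character of a tensor product is the pointwise product (chi_0 * chi_2)(C) = chi_0(C) * chi_2(C):
  {0}: (1)*(1), {1}: (1)*(exp(4*I*pi/5)), {2}: (1)*(exp(-2*I*pi/5)), {3}: (1)*(exp(2*I*pi/5)), {4}: (1)*(exp(-4*I*pi/5))
so (chi_0 * chi_2) takes values
  {0} -> 1, {1} -> exp(4*I*pi/5), {2} -> exp(-2*I*pi/5), {3} -> exp(2*I*pi/5), {4} -> exp(-4*I*pi/5).
Now take the inner product of this character with each irreducible chi from the table, <chi_0*chi_2, chi> = (1/5) sum_C |C| (chi_0*chi_2)(C) conj(chi(C)):
  <chi_0*chi_2, chi_0> = (1/5)[1*(1)*conj(1) + 1*(exp(4*I*pi/5))*conj(1) + 1*(exp(-2*I*pi/5))*conj(1) + 1*(exp(2*I*pi/5))*conj(1) + 1*(exp(-4*I*pi/5))*conj(1)]
      = (1/5)[(1) + (exp(4*I*pi/5)) + (exp(-2*I*pi/5)) + (exp(2*I*pi/5)) + (exp(-4*I*pi/5))] = 0/5 = 0
  <chi_0*chi_2, chi_1> = (1/5)[1*(1)*conj(1) + 1*(exp(4*I*pi/5))*conj(exp(2*I*pi/5)) + 1*(exp(-2*I*pi/5))*conj(exp(4*I*pi/5)) + 1*(exp(2*I*pi/5))*conj(exp(-4*I*pi/5)) + 1*(exp(-4*I*pi/5))*conj(exp(-2*I*pi/5))]
      = (1/5)[(1) + (exp(2*I*pi/5)) + (exp(4*I*pi/5)) + (exp(-4*I*pi/5)) + (exp(-2*I*pi/5))] = 0/5 = 0
  <chi_0*chi_2, chi_2> = (1/5)[1*(1)*conj(1) + 1*(exp(4*I*pi/5))*conj(exp(4*I*pi/5)) + 1*(exp(-2*I*pi/5))*conj(exp(-2*I*pi/5)) + 1*(exp(2*I*pi/5))*conj(exp(2*I*pi/5)) + 1*(exp(-4*I*pi/5))*conj(exp(-4*I*pi/5))]
      = (1/5)[(1) + (1) + (1) + (1) + (1)] = 5/5 = 1
  <chi_0*chi_2, chi_3> = (1/5)[1*(1)*conj(1) + 1*(exp(4*I*pi/5))*conj(exp(-4*I*pi/5)) + 1*(exp(-2*I*pi/5))*conj(exp(2*I*pi/5)) + 1*(exp(2*I*pi/5))*conj(exp(-2*I*pi/5)) + 1*(exp(-4*I*pi/5))*conj(exp(4*I*pi/5))]
      = (1/5)[(1) + (exp(-2*I*pi/5)) + (exp(-4*I*pi/5)) + (exp(4*I*pi/5)) + (exp(2*I*pi/5))] = 0/5 = 0
  <chi_0*chi_2, chi_4> = (1/5)[1*(1)*conj(1) + 1*(exp(4*I*pi/5))*conj(exp(-2*I*pi/5)) + 1*(exp(-2*I*pi/5))*conj(exp(-4*I*pi/5)) + 1*(exp(2*I*pi/5))*conj(exp(4*I*pi/5)) + 1*(exp(-4*I*pi/5))*conj(exp(2*I*pi/5))]
      = (1/5)[(1) + (exp(-4*I*pi/5)) + (exp(2*I*pi/5)) + (exp(-2*I*pi/5)) + (exp(4*I*pi/5))] = 0/5 = 0
(Exp terms are combined using exp(i*s)*conj(exp(i*t)) = exp(i*(s-t)), and sums of them are collapsed using the identity that for every m > 1 the m distinct m-th roots of unity sum to 0, e.g. 1 + exp(2*I*pi/3) + exp(-2*I*pi/3) = 0.)
Hence the multiplicities are chi_2: 1. Dimension check: dim(chi_0)*dim(chi_2) = 1*1 = 1 and sum (mult * dim) = 1*1 = 1.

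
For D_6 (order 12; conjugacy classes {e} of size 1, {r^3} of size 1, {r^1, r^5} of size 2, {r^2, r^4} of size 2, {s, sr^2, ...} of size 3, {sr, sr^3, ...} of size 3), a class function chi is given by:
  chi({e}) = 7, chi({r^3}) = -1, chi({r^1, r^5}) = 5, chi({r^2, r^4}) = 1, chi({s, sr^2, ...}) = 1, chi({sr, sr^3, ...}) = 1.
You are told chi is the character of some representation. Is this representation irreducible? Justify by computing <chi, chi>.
Not irreducible (reducible): <chi, chi> = 9 > 1.

Derivation: <chi, chi> = (1/|G|) sum_C |C| * |chi(C)|^2 = (1/12)[1*|7|^2 + 1*|-1|^2 + 2*|5|^2 + 2*|1|^2 + 3*|1|^2 + 3*|1|^2]
  = (1/12)[(49) + (1) + (50) + (2) + (3) + (3)] = 108/12 = 9.
A character is irreducible iff <chi, chi> = 1, so this representation is reducible.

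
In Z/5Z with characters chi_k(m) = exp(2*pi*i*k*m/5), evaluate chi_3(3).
chi_3(3) = zeta_5^9 = exp(-2*I*pi/5)

Why: chi_3(3) = zeta_5^(3*3) = zeta_5^9. Since zeta_5^5 = 1, this equals zeta_5^4 = exp(2*pi*i*4/5) = exp(-2*I*pi/5).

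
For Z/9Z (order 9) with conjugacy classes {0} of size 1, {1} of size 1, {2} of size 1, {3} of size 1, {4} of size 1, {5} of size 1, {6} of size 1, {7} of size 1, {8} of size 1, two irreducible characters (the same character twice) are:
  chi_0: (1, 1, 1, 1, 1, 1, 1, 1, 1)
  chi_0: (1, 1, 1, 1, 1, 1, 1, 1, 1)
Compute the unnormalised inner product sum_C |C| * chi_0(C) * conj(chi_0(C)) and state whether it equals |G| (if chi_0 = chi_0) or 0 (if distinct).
Sum = 9 = |G| = 9; so <chi_0, chi_0> = 1 (norm-1 confirms irreducibility).

Why: Compute term by term over conjugacy classes (|C| * chi_0(C) * conj(chi_0(C))):
  1*(1)*conj(1) + 1*(1)*conj(1) + 1*(1)*conj(1) + 1*(1)*conj(1) + 1*(1)*conj(1) + 1*(1)*conj(1) + 1*(1)*conj(1) + 1*(1)*conj(1) + 1*(1)*conj(1)
  = (1) + (1) + (1) + (1) + (1) + (1) + (1) + (1) + (1)
  = 9.
(Exp terms are combined using exp(i*s)*conj(exp(i*t)) = exp(i*(s-t)), and sums of them are collapsed using the identity that for every m > 1 the m distinct m-th roots of unity sum to 0, e.g. 1 + exp(2*I*pi/3) + exp(-2*I*pi/3) = 0.)
Dividing by |G| = 9 gives 9/9 = 1, matching the row-orthogonality relation <chi_0, chi_0> = [chi_0 = chi_0].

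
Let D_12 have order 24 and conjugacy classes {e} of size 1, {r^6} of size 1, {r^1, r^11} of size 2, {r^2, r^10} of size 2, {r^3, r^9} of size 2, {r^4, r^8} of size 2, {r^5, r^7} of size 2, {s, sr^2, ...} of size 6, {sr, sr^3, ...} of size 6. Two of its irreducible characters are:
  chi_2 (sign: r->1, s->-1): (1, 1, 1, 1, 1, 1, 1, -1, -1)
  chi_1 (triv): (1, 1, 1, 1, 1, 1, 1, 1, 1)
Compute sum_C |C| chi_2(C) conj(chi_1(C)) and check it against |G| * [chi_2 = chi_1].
Sum = 0; so <chi_2, chi_1> = 0 (distinct irreducibles are orthogonal).

Compute term by term over conjugacy classes (|C| * chi_2(C) * conj(chi_1(C))):
  1*(1)*conj(1) + 1*(1)*conj(1) + 2*(1)*conj(1) + 2*(1)*conj(1) + 2*(1)*conj(1) + 2*(1)*conj(1) + 2*(1)*conj(1) + 6*(-1)*conj(1) + 6*(-1)*conj(1)
  = (1) + (1) + (2) + (2) + (2) + (2) + (2) + (-6) + (-6)
  = 0.
Dividing by |G| = 24 gives 0/24 = 0, matching the row-orthogonality relation <chi_2, chi_1> = [chi_2 = chi_1].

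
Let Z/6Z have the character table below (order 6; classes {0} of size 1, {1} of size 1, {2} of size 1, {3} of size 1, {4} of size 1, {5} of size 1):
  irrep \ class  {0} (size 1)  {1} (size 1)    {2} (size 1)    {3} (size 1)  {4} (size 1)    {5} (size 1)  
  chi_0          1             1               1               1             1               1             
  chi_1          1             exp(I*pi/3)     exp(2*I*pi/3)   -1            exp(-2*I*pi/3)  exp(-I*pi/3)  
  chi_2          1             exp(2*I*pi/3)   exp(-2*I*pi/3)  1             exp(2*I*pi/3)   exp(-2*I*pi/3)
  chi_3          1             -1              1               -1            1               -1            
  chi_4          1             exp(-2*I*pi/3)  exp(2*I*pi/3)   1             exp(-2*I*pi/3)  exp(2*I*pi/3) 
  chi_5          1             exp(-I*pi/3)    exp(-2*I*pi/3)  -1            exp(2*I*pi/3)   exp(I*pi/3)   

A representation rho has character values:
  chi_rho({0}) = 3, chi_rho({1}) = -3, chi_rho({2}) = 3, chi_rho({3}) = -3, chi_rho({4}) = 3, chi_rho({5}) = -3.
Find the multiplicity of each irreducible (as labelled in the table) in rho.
Multiplicities: chi_0: 0, chi_1: 0, chi_2: 0, chi_3: 3, chi_4: 0, chi_5: 0.

Reasoning: Use <chi_rho, chi> = (1/|G|) sum_C |C| * chi_rho(C) * conj(chi(C)) with |G| = 6 for each irreducible chi in the table:
  <chi_rho, chi_0> = (1/6)[1*(3)*conj(1) + 1*(-3)*conj(1) + 1*(3)*conj(1) + 1*(-3)*conj(1) + 1*(3)*conj(1) + 1*(-3)*conj(1)]
      = (1/6)[(3) + (-3) + (3) + (-3) + (3) + (-3)] = 0/6 = 0
  <chi_rho, chi_1> = (1/6)[1*(3)*conj(1) + 1*(-3)*conj(exp(I*pi/3)) + 1*(3)*conj(exp(2*I*pi/3)) + 1*(-3)*conj(-1) + 1*(3)*conj(exp(-2*I*pi/3)) + 1*(-3)*conj(exp(-I*pi/3))]
      = (1/6)[(3) + (-3*exp(-I*pi/3)) + (3*exp(-2*I*pi/3)) + (3) + (3*exp(2*I*pi/3)) + (-3*exp(I*pi/3))] = 0/6 = 0
  <chi_rho, chi_2> = (1/6)[1*(3)*conj(1) + 1*(-3)*conj(exp(2*I*pi/3)) + 1*(3)*conj(exp(-2*I*pi/3)) + 1*(-3)*conj(1) + 1*(3)*conj(exp(2*I*pi/3)) + 1*(-3)*conj(exp(-2*I*pi/3))]
      = (1/6)[(3) + (-3*exp(-2*I*pi/3)) + (3*exp(2*I*pi/3)) + (-3) + (3*exp(-2*I*pi/3)) + (-3*exp(2*I*pi/3))] = 0/6 = 0
  <chi_rho, chi_3> = (1/6)[1*(3)*conj(1) + 1*(-3)*conj(-1) + 1*(3)*conj(1) + 1*(-3)*conj(-1) + 1*(3)*conj(1) + 1*(-3)*conj(-1)]
      = (1/6)[(3) + (3) + (3) + (3) + (3) + (3)] = 18/6 = 3
  <chi_rho, chi_4> = (1/6)[1*(3)*conj(1) + 1*(-3)*conj(exp(-2*I*pi/3)) + 1*(3)*conj(exp(2*I*pi/3)) + 1*(-3)*conj(1) + 1*(3)*conj(exp(-2*I*pi/3)) + 1*(-3)*conj(exp(2*I*pi/3))]
      = (1/6)[(3) + (-3*exp(2*I*pi/3)) + (3*exp(-2*I*pi/3)) + (-3) + (3*exp(2*I*pi/3)) + (-3*exp(-2*I*pi/3))] = 0/6 = 0
  <chi_rho, chi_5> = (1/6)[1*(3)*conj(1) + 1*(-3)*conj(exp(-I*pi/3)) + 1*(3)*conj(exp(-2*I*pi/3)) + 1*(-3)*conj(-1) + 1*(3)*conj(exp(2*I*pi/3)) + 1*(-3)*conj(exp(I*pi/3))]
      = (1/6)[(3) + (-3*exp(I*pi/3)) + (3*exp(2*I*pi/3)) + (3) + (3*exp(-2*I*pi/3)) + (-3*exp(-I*pi/3))] = 0/6 = 0
(Exp terms are combined using exp(i*s)*conj(exp(i*t)) = exp(i*(s-t)), and sums of them are collapsed using the identity that for every m > 1 the m distinct m-th roots of unity sum to 0, e.g. 1 + exp(2*I*pi/3) + exp(-2*I*pi/3) = 0.)
Dimension check: dim(rho) = sum (mult * dim) = 0*1 + 0*1 + 0*1 + 3*1 + 0*1 + 0*1 = 3 = chi_rho(e) = 3.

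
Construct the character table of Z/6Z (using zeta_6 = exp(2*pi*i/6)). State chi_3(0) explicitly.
Character table of Z/6Z (irreps indexed chi_0,...,chi_5 with chi_k(m) = zeta_6^(k*m), zeta_6 = exp(2*pi*i/6)):
  irrep \ class  {0} (size 1)  {1} (size 1)    {2} (size 1)    {3} (size 1)  {4} (size 1)    {5} (size 1)  
  chi_0          1             1               1               1             1               1             
  chi_1          1             exp(I*pi/3)     exp(2*I*pi/3)   -1            exp(-2*I*pi/3)  exp(-I*pi/3)  
  chi_2          1             exp(2*I*pi/3)   exp(-2*I*pi/3)  1             exp(2*I*pi/3)   exp(-2*I*pi/3)
  chi_3          1             -1              1               -1            1               -1            
  chi_4          1             exp(-2*I*pi/3)  exp(2*I*pi/3)   1             exp(-2*I*pi/3)  exp(2*I*pi/3) 
  chi_5          1             exp(-I*pi/3)    exp(-2*I*pi/3)  -1            exp(2*I*pi/3)   exp(I*pi/3)   

Spot check: chi_3(0) = zeta_6^(3*0) = zeta_6^0 = 1.

Working: Z/6Z is abelian, so all 6 irreducible complex representations are 1-dimensional. They are given by chi_k(m) = zeta_6^(k*m) for k = 0,...,5. Row orthogonality: sum_m chi_k(m) conj(chi_l(m)) = 6 * [k = l].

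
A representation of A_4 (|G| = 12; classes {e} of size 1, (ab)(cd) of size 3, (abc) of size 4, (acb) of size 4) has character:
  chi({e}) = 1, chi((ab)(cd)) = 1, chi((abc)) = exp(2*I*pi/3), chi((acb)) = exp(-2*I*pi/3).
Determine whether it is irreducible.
Irreducible: <chi, chi> = 1.

Details: <chi, chi> = (1/|G|) sum_C |C| * |chi(C)|^2 = (1/12)[1*|1|^2 + 3*|1|^2 + 4*|exp(2*I*pi/3)|^2 + 4*|exp(-2*I*pi/3)|^2]
  = (1/12)[(1) + (3) + (4) + (4)] = 12/12 = 1.
(Exp terms are combined using exp(i*s)*conj(exp(i*t)) = exp(i*(s-t)), and sums of them are collapsed using the identity that for every m > 1 the m distinct m-th roots of unity sum to 0, e.g. 1 + exp(2*I*pi/3) + exp(-2*I*pi/3) = 0.)
A character is irreducible iff <chi, chi> = 1, so this representation is irreducible.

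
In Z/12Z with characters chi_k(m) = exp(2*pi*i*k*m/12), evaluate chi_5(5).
chi_5(5) = zeta_12^25 = exp(I*pi/6)

Derivation: chi_5(5) = zeta_12^(5*5) = zeta_12^25. Since zeta_12^12 = 1, this equals zeta_12^1 = exp(2*pi*i*1/12) = exp(I*pi/6).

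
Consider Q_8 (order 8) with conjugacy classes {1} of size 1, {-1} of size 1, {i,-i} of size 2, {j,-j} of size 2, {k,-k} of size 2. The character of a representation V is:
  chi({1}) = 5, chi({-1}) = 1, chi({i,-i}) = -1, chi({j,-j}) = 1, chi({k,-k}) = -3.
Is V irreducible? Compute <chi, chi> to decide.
Not irreducible (reducible): <chi, chi> = 6 > 1.

Justification: <chi, chi> = (1/|G|) sum_C |C| * |chi(C)|^2 = (1/8)[1*|5|^2 + 1*|1|^2 + 2*|-1|^2 + 2*|1|^2 + 2*|-3|^2]
  = (1/8)[(25) + (1) + (2) + (2) + (18)] = 48/8 = 6.
A character is irreducible iff <chi, chi> = 1, so this representation is reducible.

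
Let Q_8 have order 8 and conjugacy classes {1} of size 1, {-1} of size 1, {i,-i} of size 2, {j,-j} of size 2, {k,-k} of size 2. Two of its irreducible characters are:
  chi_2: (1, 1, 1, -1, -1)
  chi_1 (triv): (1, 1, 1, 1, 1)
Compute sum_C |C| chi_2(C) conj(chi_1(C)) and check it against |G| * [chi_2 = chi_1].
Sum = 0; so <chi_2, chi_1> = 0 (distinct irreducibles are orthogonal).

Argument: Compute term by term over conjugacy classes (|C| * chi_2(C) * conj(chi_1(C))):
  1*(1)*conj(1) + 1*(1)*conj(1) + 2*(1)*conj(1) + 2*(-1)*conj(1) + 2*(-1)*conj(1)
  = (1) + (1) + (2) + (-2) + (-2)
  = 0.
Dividing by |G| = 8 gives 0/8 = 0, matching the row-orthogonality relation <chi_2, chi_1> = [chi_2 = chi_1].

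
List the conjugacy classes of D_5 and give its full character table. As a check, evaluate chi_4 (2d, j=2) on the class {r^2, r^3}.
Conjugacy classes: {e} of size 1, {r^1, r^4} of size 2, {r^2, r^3} of size 2, {s, sr, ..., sr^4} of size 5.
Character table:
  irrep \ class              {e} (size 1)  {r^1, r^4} (size 2)  {r^2, r^3} (size 2)  {s, sr, ..., sr^4} (size 5)
  chi_1 (triv)               1             1                    1                    1                          
  chi_2 (sign: r->1, s->-1)  1             1                    1                    -1                         
  chi_3 (2d, j=1)            2             -1/2 + sqrt(5)/2     -sqrt(5)/2 - 1/2     0                          
  chi_4 (2d, j=2)            2             -sqrt(5)/2 - 1/2     -1/2 + sqrt(5)/2     0                          

Spot check: chi_4 (2d, j=2) on {r^2, r^3} = -1/2 + sqrt(5)/2.

Proof sketch: D_5 has order 2*5 = 10 with 4 conjugacy classes, hence 4 irreducibles. Sum of squared dims 1 + 1 + 4 + 4 = 10 = |G|. Linear characters come from the abelianisation; the 2-dimensional irreps have character r^k -> 2*cos(2*pi*j*k/5), reflections -> 0.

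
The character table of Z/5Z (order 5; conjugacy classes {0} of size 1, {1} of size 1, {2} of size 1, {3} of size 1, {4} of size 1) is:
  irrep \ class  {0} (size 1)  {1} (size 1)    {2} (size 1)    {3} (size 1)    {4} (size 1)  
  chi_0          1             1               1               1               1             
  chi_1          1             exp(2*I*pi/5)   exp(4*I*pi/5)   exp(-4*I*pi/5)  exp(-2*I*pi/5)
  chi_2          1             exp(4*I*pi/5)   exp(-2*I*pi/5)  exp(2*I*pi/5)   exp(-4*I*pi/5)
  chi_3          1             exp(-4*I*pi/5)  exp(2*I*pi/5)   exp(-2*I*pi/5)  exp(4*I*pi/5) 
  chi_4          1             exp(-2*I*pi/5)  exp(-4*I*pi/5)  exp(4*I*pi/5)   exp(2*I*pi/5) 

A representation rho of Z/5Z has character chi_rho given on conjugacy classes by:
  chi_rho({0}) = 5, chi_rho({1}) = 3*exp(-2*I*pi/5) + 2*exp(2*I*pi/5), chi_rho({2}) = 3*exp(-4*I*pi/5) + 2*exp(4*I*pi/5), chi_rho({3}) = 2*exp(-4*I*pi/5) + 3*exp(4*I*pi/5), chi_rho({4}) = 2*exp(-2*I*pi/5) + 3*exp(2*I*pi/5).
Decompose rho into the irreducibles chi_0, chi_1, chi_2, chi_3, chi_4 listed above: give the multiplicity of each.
Multiplicities: chi_0: 0, chi_1: 2, chi_2: 0, chi_3: 0, chi_4: 3.

Why: Use <chi_rho, chi> = (1/|G|) sum_C |C| * chi_rho(C) * conj(chi(C)) with |G| = 5 for each irreducible chi in the table:
  <chi_rho, chi_0> = (1/5)[1*(5)*conj(1) + 1*(3*exp(-2*I*pi/5) + 2*exp(2*I*pi/5))*conj(1) + 1*(3*exp(-4*I*pi/5) + 2*exp(4*I*pi/5))*conj(1) + 1*(2*exp(-4*I*pi/5) + 3*exp(4*I*pi/5))*conj(1) + 1*(2*exp(-2*I*pi/5) + 3*exp(2*I*pi/5))*conj(1)]
      = (1/5)[(5) + (3*exp(-2*I*pi/5) + 2*exp(2*I*pi/5)) + (3*exp(-4*I*pi/5) + 2*exp(4*I*pi/5)) + (2*exp(-4*I*pi/5) + 3*exp(4*I*pi/5)) + (2*exp(-2*I*pi/5) + 3*exp(2*I*pi/5))] = 0/5 = 0
  <chi_rho, chi_1> = (1/5)[1*(5)*conj(1) + 1*(3*exp(-2*I*pi/5) + 2*exp(2*I*pi/5))*conj(exp(2*I*pi/5)) + 1*(3*exp(-4*I*pi/5) + 2*exp(4*I*pi/5))*conj(exp(4*I*pi/5)) + 1*(2*exp(-4*I*pi/5) + 3*exp(4*I*pi/5))*conj(exp(-4*I*pi/5)) + 1*(2*exp(-2*I*pi/5) + 3*exp(2*I*pi/5))*conj(exp(-2*I*pi/5))]
      = (1/5)[(5) + (2 + 3*exp(-4*I*pi/5)) + (2 + 3*exp(2*I*pi/5)) + (2 + 3*exp(-2*I*pi/5)) + (2 + 3*exp(4*I*pi/5))] = 10/5 = 2
  <chi_rho, chi_2> = (1/5)[1*(5)*conj(1) + 1*(3*exp(-2*I*pi/5) + 2*exp(2*I*pi/5))*conj(exp(4*I*pi/5)) + 1*(3*exp(-4*I*pi/5) + 2*exp(4*I*pi/5))*conj(exp(-2*I*pi/5)) + 1*(2*exp(-4*I*pi/5) + 3*exp(4*I*pi/5))*conj(exp(2*I*pi/5)) + 1*(2*exp(-2*I*pi/5) + 3*exp(2*I*pi/5))*conj(exp(-4*I*pi/5))]
      = (1/5)[(5) + (2*exp(-2*I*pi/5) + 3*exp(4*I*pi/5)) + (3*exp(-2*I*pi/5) + 2*exp(-4*I*pi/5)) + (2*exp(4*I*pi/5) + 3*exp(2*I*pi/5)) + (3*exp(-4*I*pi/5) + 2*exp(2*I*pi/5))] = 0/5 = 0
  <chi_rho, chi_3> = (1/5)[1*(5)*conj(1) + 1*(3*exp(-2*I*pi/5) + 2*exp(2*I*pi/5))*conj(exp(-4*I*pi/5)) + 1*(3*exp(-4*I*pi/5) + 2*exp(4*I*pi/5))*conj(exp(2*I*pi/5)) + 1*(2*exp(-4*I*pi/5) + 3*exp(4*I*pi/5))*conj(exp(-2*I*pi/5)) + 1*(2*exp(-2*I*pi/5) + 3*exp(2*I*pi/5))*conj(exp(4*I*pi/5))]
      = (1/5)[(5) + (2*exp(-4*I*pi/5) + 3*exp(2*I*pi/5)) + (3*exp(4*I*pi/5) + 2*exp(2*I*pi/5)) + (2*exp(-2*I*pi/5) + 3*exp(-4*I*pi/5)) + (3*exp(-2*I*pi/5) + 2*exp(4*I*pi/5))] = 0/5 = 0
  <chi_rho, chi_4> = (1/5)[1*(5)*conj(1) + 1*(3*exp(-2*I*pi/5) + 2*exp(2*I*pi/5))*conj(exp(-2*I*pi/5)) + 1*(3*exp(-4*I*pi/5) + 2*exp(4*I*pi/5))*conj(exp(-4*I*pi/5)) + 1*(2*exp(-4*I*pi/5) + 3*exp(4*I*pi/5))*conj(exp(4*I*pi/5)) + 1*(2*exp(-2*I*pi/5) + 3*exp(2*I*pi/5))*conj(exp(2*I*pi/5))]
      = (1/5)[(5) + (3 + 2*exp(4*I*pi/5)) + (3 + 2*exp(-2*I*pi/5)) + (3 + 2*exp(2*I*pi/5)) + (3 + 2*exp(-4*I*pi/5))] = 15/5 = 3
(Exp terms are combined using exp(i*s)*conj(exp(i*t)) = exp(i*(s-t)), and sums of them are collapsed using the identity that for every m > 1 the m distinct m-th roots of unity sum to 0, e.g. 1 + exp(2*I*pi/3) + exp(-2*I*pi/3) = 0.)
Dimension check: dim(rho) = sum (mult * dim) = 0*1 + 2*1 + 0*1 + 0*1 + 3*1 = 5 = chi_rho(e) = 5.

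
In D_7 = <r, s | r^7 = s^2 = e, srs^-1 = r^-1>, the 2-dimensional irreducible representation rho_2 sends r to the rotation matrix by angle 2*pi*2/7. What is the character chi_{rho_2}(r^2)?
chi_{rho_2}(r^2) = 2*cos(2*pi*2*2/7) = -2*cos(pi/7)

Solution. rho_2(r^2) is rotation by angle 2*pi*2*2/7, whose trace is 2*cos(2*pi*2*2/7) = -2*cos(pi/7).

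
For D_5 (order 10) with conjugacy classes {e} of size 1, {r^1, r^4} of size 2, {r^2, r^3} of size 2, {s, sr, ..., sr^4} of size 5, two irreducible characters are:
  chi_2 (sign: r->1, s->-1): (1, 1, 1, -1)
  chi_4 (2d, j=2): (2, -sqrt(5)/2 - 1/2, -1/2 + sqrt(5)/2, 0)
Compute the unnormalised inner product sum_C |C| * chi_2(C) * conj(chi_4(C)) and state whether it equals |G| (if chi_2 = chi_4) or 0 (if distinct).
Sum = 0; so <chi_2, chi_4> = 0 (distinct irreducibles are orthogonal).

Proof sketch: Compute term by term over conjugacy classes (|C| * chi_2(C) * conj(chi_4(C))):
  1*(1)*conj(2) + 2*(1)*conj(-sqrt(5)/2 - 1/2) + 2*(1)*conj(-1/2 + sqrt(5)/2) + 5*(-1)*conj(0)
  = (2) + (-sqrt(5) - 1) + (-1 + sqrt(5)) + (0)
  = 0.
Dividing by |G| = 10 gives 0/10 = 0, matching the row-orthogonality relation <chi_2, chi_4> = [chi_2 = chi_4].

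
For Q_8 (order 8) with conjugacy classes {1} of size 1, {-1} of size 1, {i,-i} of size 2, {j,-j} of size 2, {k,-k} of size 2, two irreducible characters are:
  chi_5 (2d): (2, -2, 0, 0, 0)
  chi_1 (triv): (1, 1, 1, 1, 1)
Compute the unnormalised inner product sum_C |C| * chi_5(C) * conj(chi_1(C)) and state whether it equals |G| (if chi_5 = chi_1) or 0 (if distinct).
Sum = 0; so <chi_5, chi_1> = 0 (distinct irreducibles are orthogonal).

Argument: Compute term by term over conjugacy classes (|C| * chi_5(C) * conj(chi_1(C))):
  1*(2)*conj(1) + 1*(-2)*conj(1) + 2*(0)*conj(1) + 2*(0)*conj(1) + 2*(0)*conj(1)
  = (2) + (-2) + (0) + (0) + (0)
  = 0.
Dividing by |G| = 8 gives 0/8 = 0, matching the row-orthogonality relation <chi_5, chi_1> = [chi_5 = chi_1].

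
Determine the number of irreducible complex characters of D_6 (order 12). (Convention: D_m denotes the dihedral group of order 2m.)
6

Why: The number of irreducible complex representations of a finite group equals its number of conjugacy classes. D_6 has 6 conjugacy classes (n/2 + 3 for n even), so D_6 (order 12) has exactly 6 irreducible complex representations.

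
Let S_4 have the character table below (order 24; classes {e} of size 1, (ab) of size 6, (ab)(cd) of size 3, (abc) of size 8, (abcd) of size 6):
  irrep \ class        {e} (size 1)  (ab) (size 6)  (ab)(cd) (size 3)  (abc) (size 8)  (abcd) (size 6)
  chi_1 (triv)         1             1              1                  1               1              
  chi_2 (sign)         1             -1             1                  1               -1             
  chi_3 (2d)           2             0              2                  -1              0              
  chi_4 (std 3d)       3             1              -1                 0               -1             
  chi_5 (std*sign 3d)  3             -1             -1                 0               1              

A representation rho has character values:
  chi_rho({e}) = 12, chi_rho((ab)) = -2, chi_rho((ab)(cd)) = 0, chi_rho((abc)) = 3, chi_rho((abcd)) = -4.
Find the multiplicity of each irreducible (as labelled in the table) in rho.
Multiplicities: chi_1: 0, chi_2: 3, chi_3: 0, chi_4: 2, chi_5: 1.

Argument: Use <chi_rho, chi> = (1/|G|) sum_C |C| * chi_rho(C) * conj(chi(C)) with |G| = 24 for each irreducible chi in the table:
  <chi_rho, chi_1> = (1/24)[1*(12)*conj(1) + 6*(-2)*conj(1) + 3*(0)*conj(1) + 8*(3)*conj(1) + 6*(-4)*conj(1)]
      = (1/24)[(12) + (-12) + (0) + (24) + (-24)] = 0/24 = 0
  <chi_rho, chi_2> = (1/24)[1*(12)*conj(1) + 6*(-2)*conj(-1) + 3*(0)*conj(1) + 8*(3)*conj(1) + 6*(-4)*conj(-1)]
      = (1/24)[(12) + (12) + (0) + (24) + (24)] = 72/24 = 3
  <chi_rho, chi_3> = (1/24)[1*(12)*conj(2) + 6*(-2)*conj(0) + 3*(0)*conj(2) + 8*(3)*conj(-1) + 6*(-4)*conj(0)]
      = (1/24)[(24) + (0) + (0) + (-24) + (0)] = 0/24 = 0
  <chi_rho, chi_4> = (1/24)[1*(12)*conj(3) + 6*(-2)*conj(1) + 3*(0)*conj(-1) + 8*(3)*conj(0) + 6*(-4)*conj(-1)]
      = (1/24)[(36) + (-12) + (0) + (0) + (24)] = 48/24 = 2
  <chi_rho, chi_5> = (1/24)[1*(12)*conj(3) + 6*(-2)*conj(-1) + 3*(0)*conj(-1) + 8*(3)*conj(0) + 6*(-4)*conj(1)]
      = (1/24)[(36) + (12) + (0) + (0) + (-24)] = 24/24 = 1
Dimension check: dim(rho) = sum (mult * dim) = 0*1 + 3*1 + 0*2 + 2*3 + 1*3 = 12 = chi_rho(e) = 12.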